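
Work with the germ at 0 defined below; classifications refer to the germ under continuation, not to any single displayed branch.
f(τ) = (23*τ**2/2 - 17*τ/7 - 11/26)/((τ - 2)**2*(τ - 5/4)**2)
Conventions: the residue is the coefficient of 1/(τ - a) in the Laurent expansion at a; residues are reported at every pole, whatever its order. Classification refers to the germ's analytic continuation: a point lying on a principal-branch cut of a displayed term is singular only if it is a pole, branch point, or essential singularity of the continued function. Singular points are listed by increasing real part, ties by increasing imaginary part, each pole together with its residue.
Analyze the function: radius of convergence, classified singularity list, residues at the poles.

Radius of convergence at 0: 5/4.
At 5/4: a pole of order 2; residue 283984/2457.
At 2: a pole of order 2; residue -283984/2457.

Denominator factor (τ - 2)^2: pole of order 2 at 2, modulus 2.
Denominator factor (τ - 5/4)^2: pole of order 2 at 5/4, modulus 5/4.
The radius of convergence is the smallest modulus among the singular points: 5/4.
At the order-2 pole 5/4 set g(τ) = (τ - (5/4))^2*f(τ) = (23*τ**2/2 - 17*τ/7 - 11/26)/(τ - 2)**2.
Order-2 pole: residue = g'(a); g'(5/4) = 283984/2457, so the residue is 283984/2457.
At the order-2 pole 2 set g(τ) = (τ - (2))^2*f(τ) = (23*τ**2/2 - 17*τ/7 - 11/26)/(τ - 5/4)**2.
Order-2 pole: residue = g'(a); g'(2) = -283984/2457, so the residue is -283984/2457.
List the singular points by increasing real part (a conjugate pair: the negative imaginary part first).


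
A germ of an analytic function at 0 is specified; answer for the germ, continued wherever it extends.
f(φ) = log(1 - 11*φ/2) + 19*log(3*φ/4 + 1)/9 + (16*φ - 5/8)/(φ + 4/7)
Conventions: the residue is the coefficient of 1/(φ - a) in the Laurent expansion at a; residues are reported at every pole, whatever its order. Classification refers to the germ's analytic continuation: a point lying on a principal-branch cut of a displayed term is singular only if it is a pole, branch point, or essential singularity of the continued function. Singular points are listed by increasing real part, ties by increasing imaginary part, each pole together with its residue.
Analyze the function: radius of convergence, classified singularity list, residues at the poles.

Denominator factor (φ + 4/7): pole of order 1 at -4/7, modulus 4/7.
Branch term (19/9)*log(1 - φ/(-4/3)): its argument vanishes at φ = -4/3, a logarithmic branch point, modulus 4/3.
Branch term (1)*log(1 - φ/(2/11)): its argument vanishes at φ = 2/11, a logarithmic branch point, modulus 2/11.
The radius of convergence is the smallest modulus among the singular points: 2/11.
The branch terms are analytic at -4/7 and contribute nothing to the residue; only the rational part matters.
At the order-1 pole -4/7 set g(φ) = (φ - (-4/7))*(rational part) = 16*φ - 5/8.
Simple pole: residue = g(a) at a = -4/7, which is -547/56.
List the singular points by increasing real part (a conjugate pair: the negative imaginary part first).

Radius of convergence at 0: 2/11.
At -4/3: a logarithmic branch point.
At -4/7: a pole of order 1; residue -547/56.
At 2/11: a logarithmic branch point.


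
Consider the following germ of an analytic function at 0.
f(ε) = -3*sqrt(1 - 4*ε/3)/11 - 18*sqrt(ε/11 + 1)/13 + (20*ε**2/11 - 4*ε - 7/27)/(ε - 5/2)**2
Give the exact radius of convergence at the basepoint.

The radius of convergence is 3/4.

Denominator factor (ε - 5/2)^2: pole of order 2 at 5/2, modulus 5/2.
Branch term (-18/13)*sqrt(1 - ε/(-11)): its argument vanishes at ε = -11, a square-root branch point, modulus 11.
Branch term (-3/11)*sqrt(1 - ε/(3/4)): its argument vanishes at ε = 3/4, a square-root branch point, modulus 3/4.
The radius of convergence is the smallest modulus among the singular points: 3/4.


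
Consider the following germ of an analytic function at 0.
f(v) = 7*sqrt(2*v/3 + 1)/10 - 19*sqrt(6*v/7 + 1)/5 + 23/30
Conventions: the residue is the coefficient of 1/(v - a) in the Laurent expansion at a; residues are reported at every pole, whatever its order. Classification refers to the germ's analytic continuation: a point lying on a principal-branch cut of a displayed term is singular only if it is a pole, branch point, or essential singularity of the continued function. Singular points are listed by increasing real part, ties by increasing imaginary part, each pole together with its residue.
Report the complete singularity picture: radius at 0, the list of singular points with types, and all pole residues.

Radius of convergence at 0: 7/6.
At -3/2: an algebraic (square-root) branch point.
At -7/6: an algebraic (square-root) branch point.

Branch term (-19/5)*sqrt(1 - v/(-7/6)): its argument vanishes at v = -7/6, a square-root branch point, modulus 7/6.
Branch term (7/10)*sqrt(1 - v/(-3/2)): its argument vanishes at v = -3/2, a square-root branch point, modulus 3/2.
The radius of convergence is the smallest modulus among the singular points: 7/6.
List the singular points by increasing real part (a conjugate pair: the negative imaginary part first).


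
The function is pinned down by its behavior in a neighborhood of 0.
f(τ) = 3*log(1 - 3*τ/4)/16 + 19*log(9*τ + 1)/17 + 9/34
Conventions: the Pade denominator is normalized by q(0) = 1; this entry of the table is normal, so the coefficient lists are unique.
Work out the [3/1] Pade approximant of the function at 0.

The Pade approximant has numerator coefficients [9/34, 2229768747/190494656, 5995370223/277083136, -837884598651/24383315968]; denominator coefficients [1, 18911385/2801392].

Taylor coefficients needed (expand at 0): a_0 = 9/34, a_1 = 10791/1088, a_2 = -394443/8704, a_3 = 4727349/17408, a_4 = -510607395/278528.
Write the denominator as Q(τ) = 1 + q1*τ. Requiring Q*f - P = O(τ^5) with deg P <= 3 kills the coefficients of τ^4..τ^4 in Q*f:
  τ^4: a_4 + q1*a_3 = 0, i.e. -510607395/278528 + (4727349/17408)*q1 = 0.
Solving this linear system: q1 = 18911385/2801392.
The numerator is Q*f truncated at degree 3: P0 = a_0 = 9/34; P1 = a_1 + q1*a_0 = 2229768747/190494656; P2 = a_2 + q1*a_1 = 5995370223/277083136; P3 = a_3 + q1*a_2 = -837884598651/24383315968.


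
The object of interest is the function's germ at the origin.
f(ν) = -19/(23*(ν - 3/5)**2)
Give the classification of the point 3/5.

The denominator factor ν - 3/5 vanishes at 3/5 and appears to the power 2; the numerator there equals -19/23, nonzero, and no other factor vanishes.
Hence a pole whose order is the multiplicity, 2.

The point is a pole of order 2.


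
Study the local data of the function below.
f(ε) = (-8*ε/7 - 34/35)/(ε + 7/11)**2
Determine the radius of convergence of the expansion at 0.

Denominator factor (ε + 7/11)^2: pole of order 2 at -7/11, modulus 7/11.
The radius of convergence is the smallest modulus among the singular points: 7/11.

The radius of convergence is 7/11.


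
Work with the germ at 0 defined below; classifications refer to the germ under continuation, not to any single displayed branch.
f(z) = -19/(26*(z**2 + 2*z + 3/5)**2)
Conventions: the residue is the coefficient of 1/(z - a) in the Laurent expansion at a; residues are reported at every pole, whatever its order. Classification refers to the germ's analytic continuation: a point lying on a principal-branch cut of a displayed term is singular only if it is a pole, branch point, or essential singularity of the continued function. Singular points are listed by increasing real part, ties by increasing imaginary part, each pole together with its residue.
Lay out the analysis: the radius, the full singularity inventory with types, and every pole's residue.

Denominator factor (z**2 + 2*z + 3/5)^2: discriminant 8/5, real irrational roots -1 + (1/5)*sqrt(10) and -1 - (1/5)*sqrt(10); poles of order 2, moduli 1 - (1/5)*sqrt(10) and 1 + (1/5)*sqrt(10).
The radius of convergence is the smallest modulus among the singular points: 1 - (1/5)*sqrt(10).
The factor z**2 + 2*z + 3/5 splits as (z - a)(z - a') with a = -1 - (1/5)*sqrt(10), a' = -1 + (1/5)*sqrt(10). At the order-2 pole a set g(z) = (z - a)^2*f(z) = [-19/26] / (z - a')^2.
Order-2 pole: residue = g'(a); g'(-1 - (1/5)*sqrt(10)) = -(95/416)*sqrt(10), so the residue is -(95/416)*sqrt(10).
The factor z**2 + 2*z + 3/5 splits as (z - a)(z - a') with a = -1 + (1/5)*sqrt(10), a' = -1 - (1/5)*sqrt(10). At the order-2 pole a set g(z) = (z - a)^2*f(z) = [-19/26] / (z - a')^2.
Order-2 pole: residue = g'(a); g'(-1 + (1/5)*sqrt(10)) = (95/416)*sqrt(10), so the residue is (95/416)*sqrt(10).
List the singular points by increasing real part (a conjugate pair: the negative imaginary part first).

Radius of convergence at 0: 1 - (1/5)*sqrt(10).
At -1 - (1/5)*sqrt(10): a pole of order 2; residue -(95/416)*sqrt(10).
At -1 + (1/5)*sqrt(10): a pole of order 2; residue (95/416)*sqrt(10).


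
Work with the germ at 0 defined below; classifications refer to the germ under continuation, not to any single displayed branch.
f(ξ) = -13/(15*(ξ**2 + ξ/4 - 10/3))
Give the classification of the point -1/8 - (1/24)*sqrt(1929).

The point is a pole of order 1.

The denominator factor ξ**2 + ξ/4 - 10/3 vanishes at -1/8 - (1/24)*sqrt(1929) and appears to the power 1; the numerator there equals -13/15, nonzero, and no other factor vanishes.
Hence a pole whose order is the multiplicity, 1.


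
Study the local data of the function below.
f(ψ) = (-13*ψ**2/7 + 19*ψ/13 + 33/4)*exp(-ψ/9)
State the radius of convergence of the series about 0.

The factor exp(-ψ/9) is entire and contributes no finite singular point.
The polynomial part has no poles.
No finite singular points: the Taylor series at 0 converges everywhere.

The radius of convergence is infinite.


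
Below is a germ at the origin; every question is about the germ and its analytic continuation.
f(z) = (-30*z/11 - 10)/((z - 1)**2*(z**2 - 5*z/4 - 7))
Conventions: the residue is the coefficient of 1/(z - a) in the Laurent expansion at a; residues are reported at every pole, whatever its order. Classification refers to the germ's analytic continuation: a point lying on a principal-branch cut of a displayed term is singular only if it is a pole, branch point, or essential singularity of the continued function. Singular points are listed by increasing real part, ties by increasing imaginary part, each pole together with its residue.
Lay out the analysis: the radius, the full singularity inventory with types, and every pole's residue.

Denominator factor (z**2 - 5*z/4 - 7): discriminant 473/16, real irrational roots 5/8 + (1/8)*sqrt(473) and 5/8 - (1/8)*sqrt(473); poles of order 1, moduli 5/8 + (1/8)*sqrt(473) and -5/8 + (1/8)*sqrt(473).
Denominator factor (z - 1)^2: pole of order 2 at 1, modulus 1.
The radius of convergence is the smallest modulus among the singular points: 1.
The factor z**2 - 5*z/4 - 7 splits as (z - a)(z - a') with a = 5/8 - (1/8)*sqrt(473), a' = 5/8 + (1/8)*sqrt(473). At the order-1 pole a set g(z) = (z - a)*f(z) = [(-30*z/11 - 10)/(z - 1)**2] / (z - a').
Simple pole: residue = g(a) at a = 5/8 - (1/8)*sqrt(473), which is -2580/9251 + (72700/4375723)*sqrt(473).
At the order-2 pole 1 set g(z) = (z - (1))^2*f(z) = (-30*z/11 - 10)/(z**2 - 5*z/4 - 7).
Order-2 pole: residue = g'(a); g'(1) = 5160/9251, so the residue is 5160/9251.
The factor z**2 - 5*z/4 - 7 splits as (z - a)(z - a') with a = 5/8 + (1/8)*sqrt(473), a' = 5/8 - (1/8)*sqrt(473). At the order-1 pole a set g(z) = (z - a)*f(z) = [(-30*z/11 - 10)/(z - 1)**2] / (z - a').
Simple pole: residue = g(a) at a = 5/8 + (1/8)*sqrt(473), which is -2580/9251 - (72700/4375723)*sqrt(473).
List the singular points by increasing real part (a conjugate pair: the negative imaginary part first).

Radius of convergence at 0: 1.
At 5/8 - (1/8)*sqrt(473): a pole of order 1; residue -2580/9251 + (72700/4375723)*sqrt(473).
At 1: a pole of order 2; residue 5160/9251.
At 5/8 + (1/8)*sqrt(473): a pole of order 1; residue -2580/9251 - (72700/4375723)*sqrt(473).


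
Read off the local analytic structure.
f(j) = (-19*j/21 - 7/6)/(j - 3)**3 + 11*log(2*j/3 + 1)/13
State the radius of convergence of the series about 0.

The radius of convergence is 3/2.

Denominator factor (j - 3)^3: pole of order 3 at 3, modulus 3.
Branch term (11/13)*log(1 - j/(-3/2)): its argument vanishes at j = -3/2, a logarithmic branch point, modulus 3/2.
The radius of convergence is the smallest modulus among the singular points: 3/2.


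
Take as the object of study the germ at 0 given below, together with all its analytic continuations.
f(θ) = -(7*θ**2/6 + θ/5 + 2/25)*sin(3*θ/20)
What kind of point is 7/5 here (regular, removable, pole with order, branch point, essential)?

The point is a regular point.

There is no denominator, hence no pole anywhere.
The factor -sin(3*θ/20) is entire.
So the germ continues analytically to 7/5.


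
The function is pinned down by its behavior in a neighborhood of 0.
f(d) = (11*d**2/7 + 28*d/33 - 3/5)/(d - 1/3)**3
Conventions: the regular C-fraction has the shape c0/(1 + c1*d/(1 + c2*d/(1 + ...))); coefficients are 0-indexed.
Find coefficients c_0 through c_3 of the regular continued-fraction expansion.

The regular C-fraction coefficients are [81/5, -751/99, 1296094/520443, -4849991883/3406783079].

Taylor coefficients (expand at 0): a_0 = 81/5, a_1 = 6759/55, a_2 = 241083/385, a_3 = 212139/77.
c0 = a_0 = 81/5. Peel one level at a time: if S = 1 + c*d/S' with S'(0) = 1, then c is the d-coefficient of S and S' = c*d/(S - 1).
S_1 = c0/f = 1 + (-751/99)*d + (1296094/68607)*d^2 + ...; c1 = -751/99.
S_2 = c1*d/(S_1 - 1) = 1 + (1296094/520443)*d + (97979634/27636049)*d^2 + ...; c2 = 1296094/520443.
S_3 = c2*d/(S_2 - 1) = 1 + (-4849991883/3406783079)*d + ...; c3 = -4849991883/3406783079.


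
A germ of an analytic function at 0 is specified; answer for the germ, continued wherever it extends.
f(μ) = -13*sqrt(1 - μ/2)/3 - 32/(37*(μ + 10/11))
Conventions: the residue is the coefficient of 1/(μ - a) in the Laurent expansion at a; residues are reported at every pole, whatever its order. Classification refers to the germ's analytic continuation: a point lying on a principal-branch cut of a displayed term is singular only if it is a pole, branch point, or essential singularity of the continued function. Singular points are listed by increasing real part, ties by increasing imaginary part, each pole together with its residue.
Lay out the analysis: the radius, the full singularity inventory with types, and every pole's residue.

Radius of convergence at 0: 10/11.
At -10/11: a pole of order 1; residue -32/37.
At 2: an algebraic (square-root) branch point.

Denominator factor (μ + 10/11): pole of order 1 at -10/11, modulus 10/11.
Branch term (-13/3)*sqrt(1 - μ/(2)): its argument vanishes at μ = 2, a square-root branch point, modulus 2.
The radius of convergence is the smallest modulus among the singular points: 10/11.
The branch term is analytic at -10/11 and contributes nothing to the residue; only the rational part matters.
At the order-1 pole -10/11 set g(μ) = (μ - (-10/11))*(rational part) = -32/37.
Simple pole: residue = g(a) at a = -10/11, which is -32/37.
List the singular points by increasing real part (a conjugate pair: the negative imaginary part first).


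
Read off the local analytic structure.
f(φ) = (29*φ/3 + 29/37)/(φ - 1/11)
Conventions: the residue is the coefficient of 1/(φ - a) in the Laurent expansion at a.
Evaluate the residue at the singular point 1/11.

The residue is 2030/1221.

At the order-1 pole 1/11 set g(φ) = (φ - (1/11))*f(φ) = 29*φ/3 + 29/37.
Simple pole: residue = g(a) at a = 1/11, which is 2030/1221.


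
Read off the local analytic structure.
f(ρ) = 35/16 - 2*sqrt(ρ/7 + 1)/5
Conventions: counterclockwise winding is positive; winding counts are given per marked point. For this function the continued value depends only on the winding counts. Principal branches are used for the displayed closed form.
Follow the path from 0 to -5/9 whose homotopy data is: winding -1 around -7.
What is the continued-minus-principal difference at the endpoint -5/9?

Continued minus principal equals (4/105)*sqrt(406).

The rational part is single-valued and drops out of the difference; each branch term changes only by its own monodromy.
(-2/5)*sqrt(1 - ρ/(-7)): winding -1 is odd, the square root flips sign, contributing -2*(-2/5)*sqrt(1 - (-5/9)/(-7)) = -2*(-2/5)*sqrt(58/63) = (4/105)*sqrt(406).
Summing the contributions at ρ = -5/9 gives (4/105)*sqrt(406).


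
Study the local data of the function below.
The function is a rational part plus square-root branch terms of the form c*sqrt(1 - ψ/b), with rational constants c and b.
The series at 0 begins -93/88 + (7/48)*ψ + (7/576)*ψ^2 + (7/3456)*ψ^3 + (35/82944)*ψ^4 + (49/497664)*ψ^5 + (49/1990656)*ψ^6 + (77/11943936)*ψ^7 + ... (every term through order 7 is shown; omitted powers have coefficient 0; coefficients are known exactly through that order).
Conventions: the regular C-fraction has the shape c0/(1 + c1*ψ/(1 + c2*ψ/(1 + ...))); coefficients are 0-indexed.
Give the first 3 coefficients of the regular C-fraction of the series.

The regular C-fraction coefficients are [-93/88, 77/558, -247/1116].

Taylor coefficients (read off): a_0 = -93/88, a_1 = 7/48, a_2 = 7/576.
c0 = a_0 = -93/88. Peel one level at a time: if S = 1 + c*ψ/S' with S'(0) = 1, then c is the ψ-coefficient of S and S' = c*ψ/(S - 1).
S_1 = c0/f = 1 + (77/558)*ψ + (19019/622728)*ψ^2 + ...; c1 = 77/558.
S_2 = c1*ψ/(S_1 - 1) = 1 + (-247/1116)*ψ + ...; c2 = -247/1116.


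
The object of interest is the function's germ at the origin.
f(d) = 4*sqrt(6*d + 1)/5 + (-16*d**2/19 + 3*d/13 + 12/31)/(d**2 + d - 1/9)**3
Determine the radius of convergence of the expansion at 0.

The radius of convergence is -1/2 + (1/6)*sqrt(13).

Denominator factor (d**2 + d - 1/9)^3: discriminant 13/9, real irrational roots -1/2 + (1/6)*sqrt(13) and -1/2 - (1/6)*sqrt(13); poles of order 3, moduli -1/2 + (1/6)*sqrt(13) and 1/2 + (1/6)*sqrt(13).
Branch term (4/5)*sqrt(1 - d/(-1/6)): its argument vanishes at d = -1/6, a square-root branch point, modulus 1/6.
The radius of convergence is the smallest modulus among the singular points: -1/2 + (1/6)*sqrt(13).


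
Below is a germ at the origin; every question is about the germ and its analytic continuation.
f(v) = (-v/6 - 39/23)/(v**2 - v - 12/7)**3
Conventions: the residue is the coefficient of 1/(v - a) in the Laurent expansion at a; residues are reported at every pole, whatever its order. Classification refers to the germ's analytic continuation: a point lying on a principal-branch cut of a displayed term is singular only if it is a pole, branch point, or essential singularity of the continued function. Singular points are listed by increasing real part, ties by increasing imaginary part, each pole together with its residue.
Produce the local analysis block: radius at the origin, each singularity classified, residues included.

Denominator factor (v**2 - v - 12/7)^3: discriminant 55/7, real irrational roots 1/2 + (1/14)*sqrt(385) and 1/2 - (1/14)*sqrt(385); poles of order 3, moduli 1/2 + (1/14)*sqrt(385) and -1/2 + (1/14)*sqrt(385).
The radius of convergence is the smallest modulus among the singular points: -1/2 + (1/14)*sqrt(385).
The factor v**2 - v - 12/7 splits as (v - a)(v - a') with a = 1/2 - (1/14)*sqrt(385), a' = 1/2 + (1/14)*sqrt(385). At the order-3 pole a set g(v) = (v - a)^3*f(v) = [-v/6 - 39/23] / (v - a')^3.
Order-3 pole: residue = g''(a)/2; g''(1/2 - (1/14)*sqrt(385)) = (24059/3826625)*sqrt(385), so the residue is (24059/7653250)*sqrt(385).
The factor v**2 - v - 12/7 splits as (v - a)(v - a') with a = 1/2 + (1/14)*sqrt(385), a' = 1/2 - (1/14)*sqrt(385). At the order-3 pole a set g(v) = (v - a)^3*f(v) = [-v/6 - 39/23] / (v - a')^3.
Order-3 pole: residue = g''(a)/2; g''(1/2 + (1/14)*sqrt(385)) = -(24059/3826625)*sqrt(385), so the residue is -(24059/7653250)*sqrt(385).
List the singular points by increasing real part (a conjugate pair: the negative imaginary part first).

Radius of convergence at 0: -1/2 + (1/14)*sqrt(385).
At 1/2 - (1/14)*sqrt(385): a pole of order 3; residue (24059/7653250)*sqrt(385).
At 1/2 + (1/14)*sqrt(385): a pole of order 3; residue -(24059/7653250)*sqrt(385).


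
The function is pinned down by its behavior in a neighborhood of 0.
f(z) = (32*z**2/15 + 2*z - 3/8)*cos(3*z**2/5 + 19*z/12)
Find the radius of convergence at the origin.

The radius of convergence is infinite.

The factor cos(3*z**2/5 + 19*z/12) is entire and contributes no finite singular point.
The polynomial part has no poles.
No finite singular points: the Taylor series at 0 converges everywhere.


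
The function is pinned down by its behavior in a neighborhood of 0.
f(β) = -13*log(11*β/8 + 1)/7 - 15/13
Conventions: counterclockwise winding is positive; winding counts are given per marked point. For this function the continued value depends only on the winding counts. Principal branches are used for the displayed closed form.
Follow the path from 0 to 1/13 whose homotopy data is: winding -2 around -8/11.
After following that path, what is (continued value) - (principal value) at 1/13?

Continued minus principal equals (52/7)*pi*i.

The rational part is single-valued and drops out of the difference; each branch term changes only by its own monodromy.
(-13/7)*log(1 - β/(-8/11)): each positive loop around -8/11 adds 2*pi*i to the log, so winding -2 contributes (-13/7)*(-2)*2*pi*i = (52/7)*pi*i.
Summing the contributions at β = 1/13 gives (52/7)*pi*i.


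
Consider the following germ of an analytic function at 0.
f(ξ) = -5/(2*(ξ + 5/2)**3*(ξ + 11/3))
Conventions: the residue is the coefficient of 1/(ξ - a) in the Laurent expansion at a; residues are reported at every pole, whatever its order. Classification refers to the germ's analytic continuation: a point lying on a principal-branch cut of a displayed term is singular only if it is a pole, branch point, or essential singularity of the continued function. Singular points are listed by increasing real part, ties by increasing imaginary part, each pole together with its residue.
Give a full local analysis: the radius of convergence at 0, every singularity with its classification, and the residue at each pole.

Radius of convergence at 0: 5/2.
At -11/3: a pole of order 1; residue 540/343.
At -5/2: a pole of order 3; residue -540/343.

Denominator factor (ξ + 11/3): pole of order 1 at -11/3, modulus 11/3.
Denominator factor (ξ + 5/2)^3: pole of order 3 at -5/2, modulus 5/2.
The radius of convergence is the smallest modulus among the singular points: 5/2.
At the order-1 pole -11/3 set g(ξ) = (ξ - (-11/3))*f(ξ) = -5/(2*(ξ + 5/2)**3).
Simple pole: residue = g(a) at a = -11/3, which is 540/343.
At the order-3 pole -5/2 set g(ξ) = (ξ - (-5/2))^3*f(ξ) = -5/(2*(ξ + 11/3)).
Order-3 pole: residue = g''(a)/2; g''(-5/2) = -1080/343, so the residue is -540/343.
List the singular points by increasing real part (a conjugate pair: the negative imaginary part first).


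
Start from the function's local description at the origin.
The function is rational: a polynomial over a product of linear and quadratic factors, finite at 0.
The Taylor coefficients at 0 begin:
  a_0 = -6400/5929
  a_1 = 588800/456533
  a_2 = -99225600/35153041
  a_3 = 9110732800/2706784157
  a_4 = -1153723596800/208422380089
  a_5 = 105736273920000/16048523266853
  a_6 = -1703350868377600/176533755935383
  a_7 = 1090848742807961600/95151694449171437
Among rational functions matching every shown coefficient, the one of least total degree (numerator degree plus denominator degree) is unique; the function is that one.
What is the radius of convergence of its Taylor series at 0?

No rational of total degree below 3 reproduces all 8 coefficients; solving the [0/3] Pade equations on them gives f(ε) = 25/(33*(ε - 11/12)*(ε + 7/8)**2), whose expansion matches every shown term.
Denominator factor (ε + 7/8)^2: pole of order 2 at -7/8, modulus 7/8.
Denominator factor (ε - 11/12): pole of order 1 at 11/12, modulus 11/12.
The radius of convergence is the smallest modulus among the singular points: 7/8.

The radius of convergence is 7/8.


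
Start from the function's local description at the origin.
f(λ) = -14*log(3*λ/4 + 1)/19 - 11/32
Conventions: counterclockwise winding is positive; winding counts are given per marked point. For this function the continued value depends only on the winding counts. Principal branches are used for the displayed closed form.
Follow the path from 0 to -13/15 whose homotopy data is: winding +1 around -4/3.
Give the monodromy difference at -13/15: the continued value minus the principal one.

The rational part is single-valued and drops out of the difference; each branch term changes only by its own monodromy.
(-14/19)*log(1 - λ/(-4/3)): each positive loop around -4/3 adds 2*pi*i to the log, so winding +1 contributes (-14/19)*(1)*2*pi*i = -(28/19)*pi*i.
Summing the contributions at λ = -13/15 gives -(28/19)*pi*i.

Continued minus principal equals -(28/19)*pi*i.


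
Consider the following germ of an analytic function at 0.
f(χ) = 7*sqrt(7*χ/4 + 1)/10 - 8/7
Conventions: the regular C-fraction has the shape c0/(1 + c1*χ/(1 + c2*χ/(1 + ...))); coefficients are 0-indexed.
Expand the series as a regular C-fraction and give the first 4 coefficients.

The regular C-fraction coefficients are [-31/70, 343/248, -469/496, -217/1072].

Taylor coefficients (expand at 0): a_0 = -31/70, a_1 = 49/80, a_2 = -343/1280, a_3 = 2401/10240.
c0 = a_0 = -31/70. Peel one level at a time: if S = 1 + c*χ/S' with S'(0) = 1, then c is the χ-coefficient of S and S' = c*χ/(S - 1).
S_1 = c0/f = 1 + (343/248)*χ + (160867/123008)*χ^2 + ...; c1 = 343/248.
S_2 = c1*χ/(S_1 - 1) = 1 + (-469/496)*χ + (-49/256)*χ^2 + ...; c2 = -469/496.
S_3 = c2*χ/(S_2 - 1) = 1 + (-217/1072)*χ + ...; c3 = -217/1072.


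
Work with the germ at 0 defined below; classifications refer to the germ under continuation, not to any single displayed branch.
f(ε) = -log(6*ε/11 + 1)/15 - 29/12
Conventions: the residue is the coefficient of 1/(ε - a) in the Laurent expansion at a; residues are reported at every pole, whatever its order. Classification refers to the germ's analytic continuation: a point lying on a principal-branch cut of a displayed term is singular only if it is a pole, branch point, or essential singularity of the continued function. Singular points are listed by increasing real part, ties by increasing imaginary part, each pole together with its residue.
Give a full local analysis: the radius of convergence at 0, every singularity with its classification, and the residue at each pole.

Radius of convergence at 0: 11/6.
At -11/6: a logarithmic branch point.

Branch term (-1/15)*log(1 - ε/(-11/6)): its argument vanishes at ε = -11/6, a logarithmic branch point, modulus 11/6.
The radius of convergence is the smallest modulus among the singular points: 11/6.


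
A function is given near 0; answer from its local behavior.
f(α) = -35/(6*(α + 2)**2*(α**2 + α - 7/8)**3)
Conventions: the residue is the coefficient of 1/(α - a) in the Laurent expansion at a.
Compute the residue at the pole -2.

The residue is -71680/2187.

At the order-2 pole -2 set g(α) = (α - (-2))^2*f(α) = -35/(6*(α**2 + α - 7/8)**3).
Order-2 pole: residue = g'(a); g'(-2) = -71680/2187, so the residue is -71680/2187.


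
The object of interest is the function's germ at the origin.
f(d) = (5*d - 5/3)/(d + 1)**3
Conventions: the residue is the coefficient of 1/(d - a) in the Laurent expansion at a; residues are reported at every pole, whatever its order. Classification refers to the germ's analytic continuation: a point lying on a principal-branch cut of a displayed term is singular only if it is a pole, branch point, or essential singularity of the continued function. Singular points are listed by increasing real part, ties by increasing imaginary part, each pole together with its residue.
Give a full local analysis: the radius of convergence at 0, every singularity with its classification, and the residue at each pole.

Radius of convergence at 0: 1.
At -1: a pole of order 3; residue 0.

Denominator factor (d + 1)^3: pole of order 3 at -1, modulus 1.
The radius of convergence is the smallest modulus among the singular points: 1.
At the order-3 pole -1 set g(d) = (d - (-1))^3*f(d) = 5*d - 5/3.
Order-3 pole: residue = g''(a)/2; g''(-1) = 0, so the residue is 0.


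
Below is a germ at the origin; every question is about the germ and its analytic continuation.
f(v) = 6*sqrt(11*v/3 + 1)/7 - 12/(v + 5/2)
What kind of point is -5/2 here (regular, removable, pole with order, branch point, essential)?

The denominator factor v + 5/2 vanishes at -5/2 and appears to the power 1; the numerator there equals -12, nonzero, and no other factor vanishes.
The branch terms are analytic at this point.
Hence a pole whose order is the multiplicity, 1.

The point is a pole of order 1.


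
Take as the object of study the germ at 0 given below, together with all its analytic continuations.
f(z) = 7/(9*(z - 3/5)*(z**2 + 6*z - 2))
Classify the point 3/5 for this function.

The denominator factor z - 3/5 vanishes at 3/5 and appears to the power 1; the numerator there equals 7/9, nonzero, and no other factor vanishes.
Hence a pole whose order is the multiplicity, 1.

The point is a pole of order 1.


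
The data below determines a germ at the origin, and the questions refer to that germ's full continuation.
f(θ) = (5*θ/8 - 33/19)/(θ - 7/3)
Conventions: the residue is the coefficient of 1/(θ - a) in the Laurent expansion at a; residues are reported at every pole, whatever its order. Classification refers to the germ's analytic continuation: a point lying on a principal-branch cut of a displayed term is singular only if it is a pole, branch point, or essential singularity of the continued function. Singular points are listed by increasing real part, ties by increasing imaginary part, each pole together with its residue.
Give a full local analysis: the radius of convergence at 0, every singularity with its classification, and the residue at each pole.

Radius of convergence at 0: 7/3.
At 7/3: a pole of order 1; residue -127/456.

Denominator factor (θ - 7/3): pole of order 1 at 7/3, modulus 7/3.
The radius of convergence is the smallest modulus among the singular points: 7/3.
At the order-1 pole 7/3 set g(θ) = (θ - (7/3))*f(θ) = 5*θ/8 - 33/19.
Simple pole: residue = g(a) at a = 7/3, which is -127/456.


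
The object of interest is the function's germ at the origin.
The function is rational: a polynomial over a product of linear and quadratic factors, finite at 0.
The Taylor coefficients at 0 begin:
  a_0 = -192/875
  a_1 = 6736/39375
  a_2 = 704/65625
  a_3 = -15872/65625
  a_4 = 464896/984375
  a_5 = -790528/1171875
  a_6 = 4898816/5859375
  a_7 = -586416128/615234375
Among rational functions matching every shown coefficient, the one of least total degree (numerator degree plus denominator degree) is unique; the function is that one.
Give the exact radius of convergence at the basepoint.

No rational of total degree below 4 reproduces all 8 coefficients; solving the [1/3] Pade equations on them gives f(ξ) = (-25*ξ/36 - 3/7)/(ξ + 5/4)**3, whose expansion matches every shown term.
Denominator factor (ξ + 5/4)^3: pole of order 3 at -5/4, modulus 5/4.
The radius of convergence is the smallest modulus among the singular points: 5/4.

The radius of convergence is 5/4.


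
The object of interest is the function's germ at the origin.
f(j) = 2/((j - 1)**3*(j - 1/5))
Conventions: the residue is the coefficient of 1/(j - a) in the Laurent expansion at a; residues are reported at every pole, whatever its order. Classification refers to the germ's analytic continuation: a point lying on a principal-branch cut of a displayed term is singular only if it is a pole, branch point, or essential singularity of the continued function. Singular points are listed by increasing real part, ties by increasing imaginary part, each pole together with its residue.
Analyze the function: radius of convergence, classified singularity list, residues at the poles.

Denominator factor (j - 1/5): pole of order 1 at 1/5, modulus 1/5.
Denominator factor (j - 1)^3: pole of order 3 at 1, modulus 1.
The radius of convergence is the smallest modulus among the singular points: 1/5.
At the order-1 pole 1/5 set g(j) = (j - (1/5))*f(j) = 2/(j - 1)**3.
Simple pole: residue = g(a) at a = 1/5, which is -125/32.
At the order-3 pole 1 set g(j) = (j - (1))^3*f(j) = 2/(j - 1/5).
Order-3 pole: residue = g''(a)/2; g''(1) = 125/16, so the residue is 125/32.
List the singular points by increasing real part (a conjugate pair: the negative imaginary part first).

Radius of convergence at 0: 1/5.
At 1/5: a pole of order 1; residue -125/32.
At 1: a pole of order 3; residue 125/32.


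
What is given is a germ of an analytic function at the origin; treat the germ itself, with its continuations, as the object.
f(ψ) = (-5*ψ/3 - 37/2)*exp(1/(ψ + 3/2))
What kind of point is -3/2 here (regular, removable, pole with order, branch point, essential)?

The exponent 1/(ψ - (-3/2)) has a pole at -3/2, so exp(1/(ψ - (-3/2))) takes every nonzero value near it: an essential singularity (not a pole of any order).

The point is an essential singularity.


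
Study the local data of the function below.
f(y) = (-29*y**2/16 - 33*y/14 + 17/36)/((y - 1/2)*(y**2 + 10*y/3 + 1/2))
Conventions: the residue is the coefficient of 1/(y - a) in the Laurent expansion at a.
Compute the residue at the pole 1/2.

At the order-1 pole 1/2 set g(y) = (y - (1/2))*f(y) = (-29*y**2/16 - 33*y/14 + 17/36)/(y**2 + 10*y/3 + 1/2).
Simple pole: residue = g(a) at a = 1/2, which is -4675/9744.

The residue is -4675/9744.


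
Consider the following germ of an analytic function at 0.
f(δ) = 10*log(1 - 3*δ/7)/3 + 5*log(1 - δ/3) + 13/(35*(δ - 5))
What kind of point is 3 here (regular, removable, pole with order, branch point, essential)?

The term (5)*log(1 - δ/(3)) has argument 1 - 3/(3) = 0 at 3: a logarithmic (infinitely-sheeted) branch point; the remaining terms are analytic or single-valued there.

The point is a logarithmic branch point.


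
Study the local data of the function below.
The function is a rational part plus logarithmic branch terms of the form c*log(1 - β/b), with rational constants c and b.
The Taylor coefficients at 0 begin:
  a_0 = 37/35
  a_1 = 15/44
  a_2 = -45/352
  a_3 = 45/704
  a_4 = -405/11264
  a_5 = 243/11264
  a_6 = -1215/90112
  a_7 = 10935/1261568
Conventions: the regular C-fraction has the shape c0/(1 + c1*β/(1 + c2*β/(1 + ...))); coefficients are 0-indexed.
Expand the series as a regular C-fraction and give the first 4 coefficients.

Taylor coefficients (read off): a_0 = 37/35, a_1 = 15/44, a_2 = -45/352, a_3 = 45/704.
c0 = a_0 = 37/35. Peel one level at a time: if S = 1 + c*β/S' with S'(0) = 1, then c is the β-coefficient of S and S' = c*β/(S - 1).
S_1 = c0/f = 1 + (-525/1628)*β + (1192275/5300768)*β^2 + ...; c1 = -525/1628.
S_2 = c1*β/(S_1 - 1) = 1 + (2271/3256)*β + (-3/64)*β^2 + ...; c2 = 2271/3256.
S_3 = c2*β/(S_2 - 1) = 1 + (407/6056)*β + ...; c3 = 407/6056.

The regular C-fraction coefficients are [37/35, -525/1628, 2271/3256, 407/6056].


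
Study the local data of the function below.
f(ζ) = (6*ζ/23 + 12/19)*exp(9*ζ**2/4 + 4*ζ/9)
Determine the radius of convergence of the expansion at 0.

The radius of convergence is infinite.

The factor exp(9*ζ**2/4 + 4*ζ/9) is entire and contributes no finite singular point.
The polynomial part has no poles.
No finite singular points: the Taylor series at 0 converges everywhere.


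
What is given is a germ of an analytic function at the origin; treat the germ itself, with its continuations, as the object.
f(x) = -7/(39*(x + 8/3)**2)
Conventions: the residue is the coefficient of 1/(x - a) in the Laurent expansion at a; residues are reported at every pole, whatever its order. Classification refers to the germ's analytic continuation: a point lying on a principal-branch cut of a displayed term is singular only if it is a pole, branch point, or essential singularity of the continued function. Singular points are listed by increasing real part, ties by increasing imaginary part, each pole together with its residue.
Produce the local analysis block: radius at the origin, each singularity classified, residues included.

Radius of convergence at 0: 8/3.
At -8/3: a pole of order 2; residue 0.

Denominator factor (x + 8/3)^2: pole of order 2 at -8/3, modulus 8/3.
The radius of convergence is the smallest modulus among the singular points: 8/3.
At the order-2 pole -8/3 set g(x) = (x - (-8/3))^2*f(x) = -7/39.
Order-2 pole: residue = g'(a); g'(-8/3) = 0, so the residue is 0.


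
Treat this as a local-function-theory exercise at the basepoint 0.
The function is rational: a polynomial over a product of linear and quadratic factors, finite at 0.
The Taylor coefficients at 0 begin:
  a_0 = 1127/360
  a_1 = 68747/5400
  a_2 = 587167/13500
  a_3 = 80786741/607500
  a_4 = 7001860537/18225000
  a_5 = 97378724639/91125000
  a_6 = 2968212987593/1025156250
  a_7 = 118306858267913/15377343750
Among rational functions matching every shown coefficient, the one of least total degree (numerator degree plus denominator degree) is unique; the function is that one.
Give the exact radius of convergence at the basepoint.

No rational of total degree below 3 reproduces all 8 coefficients; solving the [0/3] Pade equations on them gives f(ζ) = 23/(24*(ζ - 3/7)**2*(ζ + 5/3)), whose expansion matches every shown term.
Denominator factor (ζ + 5/3): pole of order 1 at -5/3, modulus 5/3.
Denominator factor (ζ - 3/7)^2: pole of order 2 at 3/7, modulus 3/7.
The radius of convergence is the smallest modulus among the singular points: 3/7.

The radius of convergence is 3/7.


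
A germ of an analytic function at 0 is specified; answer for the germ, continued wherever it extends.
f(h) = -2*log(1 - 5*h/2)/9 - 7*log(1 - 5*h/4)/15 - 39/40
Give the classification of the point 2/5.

The point is a logarithmic branch point.

The term (-2/9)*log(1 - h/(2/5)) has argument 1 - 2/5/(2/5) = 0 at 2/5: a logarithmic (infinitely-sheeted) branch point; the remaining terms are analytic or single-valued there.


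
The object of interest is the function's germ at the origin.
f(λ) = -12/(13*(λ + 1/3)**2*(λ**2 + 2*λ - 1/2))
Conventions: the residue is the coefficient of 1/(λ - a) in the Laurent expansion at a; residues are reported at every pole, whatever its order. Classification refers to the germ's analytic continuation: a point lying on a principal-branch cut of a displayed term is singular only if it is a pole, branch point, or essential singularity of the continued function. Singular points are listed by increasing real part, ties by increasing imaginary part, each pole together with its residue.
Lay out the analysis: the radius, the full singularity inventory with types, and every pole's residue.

Denominator factor (λ**2 + 2*λ - 1/2): discriminant 6, real irrational roots -1 + (1/2)*sqrt(6) and -1 - (1/2)*sqrt(6); poles of order 1, moduli -1 + (1/2)*sqrt(6) and 1 + (1/2)*sqrt(6).
Denominator factor (λ + 1/3)^2: pole of order 2 at -1/3, modulus 1/3.
The radius of convergence is the smallest modulus among the singular points: -1 + (1/2)*sqrt(6).
The factor λ**2 + 2*λ - 1/2 splits as (λ - a)(λ - a') with a = -1 - (1/2)*sqrt(6), a' = -1 + (1/2)*sqrt(6). At the order-1 pole a set g(λ) = (λ - a)*f(λ) = [-12/(13*(λ + 1/3)**2)] / (λ - a').
Simple pole: residue = g(a) at a = -1 - (1/2)*sqrt(6), which is -2592/4693 + (1260/4693)*sqrt(6).
At the order-2 pole -1/3 set g(λ) = (λ - (-1/3))^2*f(λ) = -12/(13*(λ**2 + 2*λ - 1/2)).
Order-2 pole: residue = g'(a); g'(-1/3) = 5184/4693, so the residue is 5184/4693.
The factor λ**2 + 2*λ - 1/2 splits as (λ - a)(λ - a') with a = -1 + (1/2)*sqrt(6), a' = -1 - (1/2)*sqrt(6). At the order-1 pole a set g(λ) = (λ - a)*f(λ) = [-12/(13*(λ + 1/3)**2)] / (λ - a').
Simple pole: residue = g(a) at a = -1 + (1/2)*sqrt(6), which is -2592/4693 - (1260/4693)*sqrt(6).
List the singular points by increasing real part (a conjugate pair: the negative imaginary part first).

Radius of convergence at 0: -1 + (1/2)*sqrt(6).
At -1 - (1/2)*sqrt(6): a pole of order 1; residue -2592/4693 + (1260/4693)*sqrt(6).
At -1/3: a pole of order 2; residue 5184/4693.
At -1 + (1/2)*sqrt(6): a pole of order 1; residue -2592/4693 - (1260/4693)*sqrt(6).
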